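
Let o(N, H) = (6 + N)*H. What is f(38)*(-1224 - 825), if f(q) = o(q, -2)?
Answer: 180312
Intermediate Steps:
o(N, H) = H*(6 + N)
f(q) = -12 - 2*q (f(q) = -2*(6 + q) = -12 - 2*q)
f(38)*(-1224 - 825) = (-12 - 2*38)*(-1224 - 825) = (-12 - 76)*(-2049) = -88*(-2049) = 180312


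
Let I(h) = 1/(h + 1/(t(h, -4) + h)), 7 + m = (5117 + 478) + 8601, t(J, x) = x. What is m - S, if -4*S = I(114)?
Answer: 355888553/25082 ≈ 14189.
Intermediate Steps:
m = 14189 (m = -7 + ((5117 + 478) + 8601) = -7 + (5595 + 8601) = -7 + 14196 = 14189)
I(h) = 1/(h + 1/(-4 + h))
S = -55/25082 (S = -(-4 + 114)/(4*(1 + 114² - 4*114)) = -110/(4*(1 + 12996 - 456)) = -110/(4*12541) = -110/50164 = -¼*110/12541 = -55/25082 ≈ -0.0021928)
m - S = 14189 - 1*(-55/25082) = 14189 + 55/25082 = 355888553/25082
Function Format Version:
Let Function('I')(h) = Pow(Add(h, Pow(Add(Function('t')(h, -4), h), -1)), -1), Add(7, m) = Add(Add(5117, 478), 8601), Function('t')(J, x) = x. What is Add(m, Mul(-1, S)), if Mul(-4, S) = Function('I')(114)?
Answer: Rational(355888553, 25082) ≈ 14189.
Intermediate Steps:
m = 14189 (m = Add(-7, Add(Add(5117, 478), 8601)) = Add(-7, Add(5595, 8601)) = Add(-7, 14196) = 14189)
Function('I')(h) = Pow(Add(h, Pow(Add(-4, h), -1)), -1)
S = Rational(-55, 25082) (S = Mul(Rational(-1, 4), Mul(Pow(Add(1, Pow(114, 2), Mul(-4, 114)), -1), Add(-4, 114))) = Mul(Rational(-1, 4), Mul(Pow(Add(1, 12996, -456), -1), 110)) = Mul(Rational(-1, 4), Mul(Pow(12541, -1), 110)) = Mul(Rational(-1, 4), Mul(Rational(1, 12541), 110)) = Mul(Rational(-1, 4), Rational(110, 12541)) = Rational(-55, 25082) ≈ -0.0021928)
Add(m, Mul(-1, S)) = Add(14189, Mul(-1, Rational(-55, 25082))) = Add(14189, Rational(55, 25082)) = Rational(355888553, 25082)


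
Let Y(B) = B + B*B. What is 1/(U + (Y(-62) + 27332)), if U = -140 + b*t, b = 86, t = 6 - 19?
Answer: 1/29856 ≈ 3.3494e-5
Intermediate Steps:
Y(B) = B + B²
t = -13
U = -1258 (U = -140 + 86*(-13) = -140 - 1118 = -1258)
1/(U + (Y(-62) + 27332)) = 1/(-1258 + (-62*(1 - 62) + 27332)) = 1/(-1258 + (-62*(-61) + 27332)) = 1/(-1258 + (3782 + 27332)) = 1/(-1258 + 31114) = 1/29856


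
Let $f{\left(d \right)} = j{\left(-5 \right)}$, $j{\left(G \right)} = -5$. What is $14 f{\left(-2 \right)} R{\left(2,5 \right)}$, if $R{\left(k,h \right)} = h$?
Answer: $-350$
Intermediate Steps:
$f{\left(d \right)} = -5$
$14 f{\left(-2 \right)} R{\left(2,5 \right)} = 14 \left(-5\right) 5 = \left(-70\right) 5 = -350$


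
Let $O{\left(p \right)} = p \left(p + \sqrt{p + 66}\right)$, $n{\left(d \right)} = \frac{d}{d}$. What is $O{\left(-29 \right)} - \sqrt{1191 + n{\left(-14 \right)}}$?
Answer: $841 - 29 \sqrt{37} - 2 \sqrt{298} \approx 630.07$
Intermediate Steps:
$n{\left(d \right)} = 1$
$O{\left(p \right)} = p \left(p + \sqrt{66 + p}\right)$
$O{\left(-29 \right)} - \sqrt{1191 + n{\left(-14 \right)}} = - 29 \left(-29 + \sqrt{66 - 29}\right) - \sqrt{1191 + 1} = - 29 \left(-29 + \sqrt{37}\right) - \sqrt{1192} = \left(841 - 29 \sqrt{37}\right) - 2 \sqrt{298} = 841 - 29 \sqrt{37} - 2 \sqrt{298}$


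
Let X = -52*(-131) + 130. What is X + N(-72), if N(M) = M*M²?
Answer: -366306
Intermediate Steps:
N(M) = M³
X = 6942 (X = 6812 + 130 = 6942)
X + N(-72) = 6942 + (-72)³ = 6942 - 373248 = -366306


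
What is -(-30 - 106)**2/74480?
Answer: -1156/4655 ≈ -0.24834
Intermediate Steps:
-(-30 - 106)**2/74480 = -(-136)**2/74480 = -18496/74480 = -1*1156/4655 = -1156/4655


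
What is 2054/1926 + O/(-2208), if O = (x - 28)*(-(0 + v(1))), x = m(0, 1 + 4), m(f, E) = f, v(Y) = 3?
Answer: 182227/177192 ≈ 1.0284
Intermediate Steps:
x = 0
O = 84 (O = (0 - 28)*(-(0 + 3)) = -(-28)*3 = -28*(-3) = 84)
2054/1926 + O/(-2208) = 2054/1926 + 84/(-2208) = 2054*(1/1926) + 84*(-1/2208) = 1027/963 - 7/184 = 182227/177192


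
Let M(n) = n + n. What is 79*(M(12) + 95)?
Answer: 9401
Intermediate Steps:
M(n) = 2*n
79*(M(12) + 95) = 79*(2*12 + 95) = 79*(24 + 95) = 79*119 = 9401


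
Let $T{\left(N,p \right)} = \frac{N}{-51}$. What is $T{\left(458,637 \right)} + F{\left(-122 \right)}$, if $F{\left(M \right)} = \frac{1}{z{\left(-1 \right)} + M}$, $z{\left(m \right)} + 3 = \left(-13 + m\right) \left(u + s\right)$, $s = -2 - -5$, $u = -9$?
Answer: $- \frac{18829}{2091} \approx -9.0048$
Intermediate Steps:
$s = 3$ ($s = -2 + 5 = 3$)
$z{\left(m \right)} = 75 - 6 m$ ($z{\left(m \right)} = -3 + \left(-13 + m\right) \left(-9 + 3\right) = -3 + \left(-13 + m\right) \left(-6\right) = -3 - \left(-78 + 6 m\right) = 75 - 6 m$)
$T{\left(N,p \right)} = - \frac{N}{51}$ ($T{\left(N,p \right)} = N \left(- \frac{1}{51}\right) = - \frac{N}{51}$)
$F{\left(M \right)} = \frac{1}{81 + M}$ ($F{\left(M \right)} = \frac{1}{\left(75 - -6\right) + M} = \frac{1}{\left(75 + 6\right) + M} = \frac{1}{81 + M}$)
$T{\left(458,637 \right)} + F{\left(-122 \right)} = \left(- \frac{1}{51}\right) 458 + \frac{1}{81 - 122} = - \frac{458}{51} + \frac{1}{-41} = - \frac{458}{51} - \frac{1}{41} = - \frac{18829}{2091}$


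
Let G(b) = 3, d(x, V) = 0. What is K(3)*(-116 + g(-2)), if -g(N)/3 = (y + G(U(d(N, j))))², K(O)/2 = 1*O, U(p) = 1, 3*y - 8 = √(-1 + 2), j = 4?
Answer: -1344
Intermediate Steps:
y = 3 (y = 8/3 + √(-1 + 2)/3 = 8/3 + √1/3 = 8/3 + (⅓)*1 = 8/3 + ⅓ = 3)
K(O) = 2*O (K(O) = 2*(1*O) = 2*O)
g(N) = -108 (g(N) = -3*(3 + 3)² = -3*6² = -3*36 = -108)
K(3)*(-116 + g(-2)) = (2*3)*(-116 - 108) = 6*(-224) = -1344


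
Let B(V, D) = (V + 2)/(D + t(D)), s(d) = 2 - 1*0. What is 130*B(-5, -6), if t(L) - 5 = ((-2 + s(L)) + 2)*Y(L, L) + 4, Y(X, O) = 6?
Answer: -26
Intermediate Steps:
s(d) = 2 (s(d) = 2 + 0 = 2)
t(L) = 21 (t(L) = 5 + (((-2 + 2) + 2)*6 + 4) = 5 + ((0 + 2)*6 + 4) = 5 + (2*6 + 4) = 5 + (12 + 4) = 5 + 16 = 21)
B(V, D) = (2 + V)/(21 + D) (B(V, D) = (V + 2)/(D + 21) = (2 + V)/(21 + D))
130*B(-5, -6) = 130*((2 - 5)/(21 - 6)) = 130*(-3/15) = 130*((1/15)*(-3)) = 130*(-1/5) = -26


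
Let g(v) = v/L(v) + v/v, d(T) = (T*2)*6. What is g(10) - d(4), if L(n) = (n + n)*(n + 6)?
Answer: -1503/32 ≈ -46.969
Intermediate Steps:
L(n) = 2*n*(6 + n) (L(n) = (2*n)*(6 + n) = 2*n*(6 + n))
d(T) = 12*T (d(T) = (2*T)*6 = 12*T)
g(v) = 1 + 1/(2*(6 + v)) (g(v) = v/((2*v*(6 + v))) + v/v = v*(1/(2*v*(6 + v))) + 1 = 1/(2*(6 + v)) + 1 = 1 + 1/(2*(6 + v)))
g(10) - d(4) = (13/2 + 10)/(6 + 10) - 12*4 = (33/2)/16 - 1*48 = (1/16)*(33/2) - 48 = 33/32 - 48 = -1503/32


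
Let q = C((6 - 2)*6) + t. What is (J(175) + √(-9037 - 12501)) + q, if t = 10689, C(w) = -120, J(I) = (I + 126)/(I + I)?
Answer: 528493/50 + 11*I*√178 ≈ 10570.0 + 146.76*I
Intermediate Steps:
J(I) = (126 + I)/(2*I) (J(I) = (126 + I)/((2*I)) = (126 + I)*(1/(2*I)) = (126 + I)/(2*I))
q = 10569 (q = -120 + 10689 = 10569)
(J(175) + √(-9037 - 12501)) + q = ((½)*(126 + 175)/175 + √(-9037 - 12501)) + 10569 = ((½)*(1/175)*301 + √(-21538)) + 10569 = (43/50 + 11*I*√178) + 10569 = 528493/50 + 11*I*√178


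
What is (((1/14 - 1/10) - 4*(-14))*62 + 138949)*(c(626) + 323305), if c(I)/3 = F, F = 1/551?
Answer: 887974922004034/19285 ≈ 4.6045e+10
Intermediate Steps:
F = 1/551 ≈ 0.0018149
c(I) = 3/551 (c(I) = 3*(1/551) = 3/551)
(((1/14 - 1/10) - 4*(-14))*62 + 138949)*(c(626) + 323305) = (((1/14 - 1/10) - 4*(-14))*62 + 138949)*(3/551 + 323305) = (((1*(1/14) - 1*⅒) + 56)*62 + 138949)*(178141058/551) = (((1/14 - ⅒) + 56)*62 + 138949)*(178141058/551) = ((-1/35 + 56)*62 + 138949)*(178141058/551) = ((1959/35)*62 + 138949)*(178141058/551) = (121458/35 + 138949)*(178141058/551) = (4984673/35)*(178141058/551) = 887974922004034/19285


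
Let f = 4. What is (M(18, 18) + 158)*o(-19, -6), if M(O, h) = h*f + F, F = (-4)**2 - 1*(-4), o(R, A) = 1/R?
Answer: -250/19 ≈ -13.158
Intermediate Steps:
F = 20 (F = 16 + 4 = 20)
M(O, h) = 20 + 4*h (M(O, h) = h*4 + 20 = 4*h + 20 = 20 + 4*h)
(M(18, 18) + 158)*o(-19, -6) = ((20 + 4*18) + 158)/(-19) = ((20 + 72) + 158)*(-1/19) = (92 + 158)*(-1/19) = 250*(-1/19) = -250/19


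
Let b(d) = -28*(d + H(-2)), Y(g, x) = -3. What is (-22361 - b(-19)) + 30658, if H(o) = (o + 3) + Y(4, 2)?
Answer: 7709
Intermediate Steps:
H(o) = o (H(o) = (o + 3) - 3 = (3 + o) - 3 = o)
b(d) = 56 - 28*d (b(d) = -28*(d - 2) = -28*(-2 + d) = 56 - 28*d)
(-22361 - b(-19)) + 30658 = (-22361 - (56 - 28*(-19))) + 30658 = (-22361 - (56 + 532)) + 30658 = (-22361 - 1*588) + 30658 = (-22361 - 588) + 30658 = -22949 + 30658 = 7709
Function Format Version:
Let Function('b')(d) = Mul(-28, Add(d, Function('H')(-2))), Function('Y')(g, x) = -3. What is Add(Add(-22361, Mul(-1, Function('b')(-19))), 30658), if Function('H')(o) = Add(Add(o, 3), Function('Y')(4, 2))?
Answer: 7709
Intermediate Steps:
Function('H')(o) = o (Function('H')(o) = Add(Add(o, 3), -3) = Add(Add(3, o), -3) = o)
Function('b')(d) = Add(56, Mul(-28, d)) (Function('b')(d) = Mul(-28, Add(d, -2)) = Mul(-28, Add(-2, d)) = Add(56, Mul(-28, d)))
Add(Add(-22361, Mul(-1, Function('b')(-19))), 30658) = Add(Add(-22361, Mul(-1, Add(56, Mul(-28, -19)))), 30658) = Add(Add(-22361, Mul(-1, Add(56, 532))), 30658) = Add(Add(-22361, Mul(-1, 588)), 30658) = Add(Add(-22361, -588), 30658) = Add(-22949, 30658) = 7709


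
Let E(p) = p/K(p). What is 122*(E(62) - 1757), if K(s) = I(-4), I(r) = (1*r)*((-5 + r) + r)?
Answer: -2784711/13 ≈ -2.1421e+5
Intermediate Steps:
I(r) = r*(-5 + 2*r)
K(s) = 52 (K(s) = -4*(-5 + 2*(-4)) = -4*(-5 - 8) = -4*(-13) = 52)
E(p) = p/52
122*(E(62) - 1757) = 122*((1/52)*62 - 1757) = 122*(31/26 - 1757) = 122*(-45651/26) = -2784711/13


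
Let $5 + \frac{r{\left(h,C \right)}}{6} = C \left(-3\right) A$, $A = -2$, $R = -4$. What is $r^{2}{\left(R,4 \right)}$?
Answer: $12996$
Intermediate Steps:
$r{\left(h,C \right)} = -30 + 36 C$ ($r{\left(h,C \right)} = -30 + 6 C \left(-3\right) \left(-2\right) = -30 + 6 - 3 C \left(-2\right) = -30 + 6 \cdot 6 C = -30 + 36 C$)
$r^{2}{\left(R,4 \right)} = \left(-30 + 36 \cdot 4\right)^{2} = \left(-30 + 144\right)^{2} = 114^{2} = 12996$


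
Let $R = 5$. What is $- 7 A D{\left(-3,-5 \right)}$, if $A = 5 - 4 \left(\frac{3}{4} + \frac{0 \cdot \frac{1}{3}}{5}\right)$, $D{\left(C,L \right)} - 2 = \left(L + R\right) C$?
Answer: $-28$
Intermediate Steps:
$D{\left(C,L \right)} = 2 + C \left(5 + L\right)$ ($D{\left(C,L \right)} = 2 + \left(L + 5\right) C = 2 + \left(5 + L\right) C = 2 + C \left(5 + L\right)$)
$A = 2$ ($A = 5 - 4 \left(3 \cdot \frac{1}{4} + 0 \cdot \frac{1}{3} \cdot \frac{1}{5}\right) = 5 - 4 \left(\frac{3}{4} + 0 \cdot \frac{1}{5}\right) = 5 - 4 \left(\frac{3}{4} + 0\right) = 5 - 3 = 2$)
$- 7 A D{\left(-3,-5 \right)} = \left(-7\right) 2 \left(2 + 5 \left(-3\right) - -15\right) = - 14 \left(2 - 15 + 15\right) = \left(-14\right) 2 = -28$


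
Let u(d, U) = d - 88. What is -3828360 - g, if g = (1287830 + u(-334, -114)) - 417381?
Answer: -4698387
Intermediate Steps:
u(d, U) = -88 + d
g = 870027 (g = (1287830 + (-88 - 334)) - 417381 = (1287830 - 422) - 417381 = 1287408 - 417381 = 870027)
-3828360 - g = -3828360 - 1*870027 = -3828360 - 870027 = -4698387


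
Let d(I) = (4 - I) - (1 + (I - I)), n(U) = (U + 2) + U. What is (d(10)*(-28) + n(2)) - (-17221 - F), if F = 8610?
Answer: 26033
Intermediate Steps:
n(U) = 2 + 2*U (n(U) = (2 + U) + U = 2 + 2*U)
d(I) = 3 - I (d(I) = (4 - I) - (1 + 0) = (4 - I) - 1*1 = (4 - I) - 1 = 3 - I)
(d(10)*(-28) + n(2)) - (-17221 - F) = ((3 - 1*10)*(-28) + (2 + 2*2)) - (-17221 - 1*8610) = ((3 - 10)*(-28) + (2 + 4)) - (-17221 - 8610) = (-7*(-28) + 6) - 1*(-25831) = (196 + 6) + 25831 = 202 + 25831 = 26033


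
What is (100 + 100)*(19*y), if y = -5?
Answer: -19000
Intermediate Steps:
(100 + 100)*(19*y) = (100 + 100)*(19*(-5)) = 200*(-95) = -19000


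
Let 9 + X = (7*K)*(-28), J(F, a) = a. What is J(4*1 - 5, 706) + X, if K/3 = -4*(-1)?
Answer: -1655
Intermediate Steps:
K = 12 (K = 3*(-4*(-1)) = 3*4 = 12)
X = -2361 (X = -9 + (7*12)*(-28) = -9 + 84*(-28) = -9 - 2352 = -2361)
J(4*1 - 5, 706) + X = 706 - 2361 = -1655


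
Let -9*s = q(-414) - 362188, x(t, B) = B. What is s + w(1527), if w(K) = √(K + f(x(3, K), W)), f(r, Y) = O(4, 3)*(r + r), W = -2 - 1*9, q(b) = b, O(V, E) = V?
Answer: 362602/9 + 3*√1527 ≈ 40406.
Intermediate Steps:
W = -11 (W = -2 - 9 = -11)
f(r, Y) = 8*r (f(r, Y) = 4*(r + r) = 4*(2*r) = 8*r)
w(K) = 3*√K (w(K) = √(K + 8*K) = √(9*K) = 3*√K)
s = 362602/9 (s = -(-414 - 362188)/9 = -⅑*(-362602) = 362602/9 ≈ 40289.)
s + w(1527) = 362602/9 + 3*√1527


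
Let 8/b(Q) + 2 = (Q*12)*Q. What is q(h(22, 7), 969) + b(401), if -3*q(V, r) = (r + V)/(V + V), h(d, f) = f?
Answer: -470824756/20260905 ≈ -23.238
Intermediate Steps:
q(V, r) = -(V + r)/(6*V) (q(V, r) = -(r + V)/(3*(V + V)) = -(V + r)/(3*(2*V)) = -(V + r)*1/(2*V)/3 = -(V + r)/(6*V))
b(Q) = 8/(-2 + 12*Q²) (b(Q) = 8/(-2 + (Q*12)*Q) = 8/(-2 + (12*Q)*Q) = 8/(-2 + 12*Q²))
q(h(22, 7), 969) + b(401) = (⅙)*(-1*7 - 1*969)/7 + 4/(-1 + 6*401²) = (⅙)*(⅐)*(-7 - 969) + 4/(-1 + 6*160801) = (⅙)*(⅐)*(-976) + 4/(-1 + 964806) = -488/21 + 4/964805 = -470824756/20260905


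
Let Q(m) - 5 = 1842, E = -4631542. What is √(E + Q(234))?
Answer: I*√4629695 ≈ 2151.7*I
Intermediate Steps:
Q(m) = 1847 (Q(m) = 5 + 1842 = 1847)
√(E + Q(234)) = √(-4631542 + 1847) = √(-4629695) = I*√4629695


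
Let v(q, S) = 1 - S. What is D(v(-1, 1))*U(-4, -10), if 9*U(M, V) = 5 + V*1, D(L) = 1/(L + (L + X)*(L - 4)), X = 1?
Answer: 5/36 ≈ 0.13889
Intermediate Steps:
D(L) = 1/(L + (1 + L)*(-4 + L)) (D(L) = 1/(L + (L + 1)*(L - 4)) = 1/(L + (1 + L)*(-4 + L)))
U(M, V) = 5/9 + V/9 (U(M, V) = (5 + V*1)/9 = (5 + V)/9 = 5/9 + V/9)
D(v(-1, 1))*U(-4, -10) = (5/9 + (⅑)*(-10))/(-4 + (1 - 1*1)² - 2*(1 - 1*1)) = (5/9 - 10/9)/(-4 + (1 - 1)² - 2*(1 - 1)) = -5/9/(-4 + 0² - 2*0) = -5/9/(-4 + 0 + 0) = -5/9/(-4) = -¼*(-5/9) = 5/36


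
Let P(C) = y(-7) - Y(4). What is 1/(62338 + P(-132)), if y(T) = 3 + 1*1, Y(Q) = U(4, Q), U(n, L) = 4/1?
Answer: 1/62338 ≈ 1.6042e-5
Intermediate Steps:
U(n, L) = 4 (U(n, L) = 4*1 = 4)
Y(Q) = 4
y(T) = 4 (y(T) = 3 + 1 = 4)
P(C) = 0 (P(C) = 4 - 1*4 = 4 - 4 = 0)
1/(62338 + P(-132)) = 1/(62338 + 0) = 1/62338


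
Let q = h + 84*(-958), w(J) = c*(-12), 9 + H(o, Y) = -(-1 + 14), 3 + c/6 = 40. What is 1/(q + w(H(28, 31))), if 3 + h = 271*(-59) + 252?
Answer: -1/98876 ≈ -1.0114e-5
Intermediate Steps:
c = 222 (c = -18 + 6*40 = -18 + 240 = 222)
h = -15740 (h = -3 + (271*(-59) + 252) = -3 + (-15989 + 252) = -3 - 15737 = -15740)
H(o, Y) = -22 (H(o, Y) = -9 - (-1 + 14) = -9 - 1*13 = -9 - 13 = -22)
w(J) = -2664 (w(J) = 222*(-12) = -2664)
q = -96212 (q = -15740 + 84*(-958) = -15740 - 80472 = -96212)
1/(q + w(H(28, 31))) = 1/(-96212 - 2664) = 1/(-98876) = -1/98876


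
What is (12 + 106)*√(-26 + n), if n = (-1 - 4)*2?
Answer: 708*I ≈ 708.0*I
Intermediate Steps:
n = -10 (n = -5*2 = -10)
(12 + 106)*√(-26 + n) = (12 + 106)*√(-26 - 10) = 118*√(-36) = 118*(6*I) = 708*I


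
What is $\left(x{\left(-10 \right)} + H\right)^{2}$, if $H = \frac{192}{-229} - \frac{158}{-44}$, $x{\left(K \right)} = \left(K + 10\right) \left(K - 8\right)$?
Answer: $\frac{192293689}{25381444} \approx 7.5761$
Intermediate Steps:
$x{\left(K \right)} = \left(-8 + K\right) \left(10 + K\right)$ ($x{\left(K \right)} = \left(10 + K\right) \left(-8 + K\right) = \left(-8 + K\right) \left(10 + K\right)$)
$H = \frac{13867}{5038}$ ($H = 192 \left(- \frac{1}{229}\right) - - \frac{79}{22} = - \frac{192}{229} + \frac{79}{22} = \frac{13867}{5038} \approx 2.7525$)
$\left(x{\left(-10 \right)} + H\right)^{2} = \left(\left(-80 + \left(-10\right)^{2} + 2 \left(-10\right)\right) + \frac{13867}{5038}\right)^{2} = \left(\left(-80 + 100 - 20\right) + \frac{13867}{5038}\right)^{2} = \left(0 + \frac{13867}{5038}\right)^{2} = \left(\frac{13867}{5038}\right)^{2} = \frac{192293689}{25381444}$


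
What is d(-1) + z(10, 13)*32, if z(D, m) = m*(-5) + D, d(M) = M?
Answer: -1761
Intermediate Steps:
z(D, m) = D - 5*m (z(D, m) = -5*m + D = D - 5*m)
d(-1) + z(10, 13)*32 = -1 + (10 - 5*13)*32 = -1 + (10 - 65)*32 = -1 - 55*32 = -1 - 1760 = -1761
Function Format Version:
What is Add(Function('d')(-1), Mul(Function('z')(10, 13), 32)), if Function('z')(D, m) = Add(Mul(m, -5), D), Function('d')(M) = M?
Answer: -1761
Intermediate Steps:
Function('z')(D, m) = Add(D, Mul(-5, m)) (Function('z')(D, m) = Add(Mul(-5, m), D) = Add(D, Mul(-5, m)))
Add(Function('d')(-1), Mul(Function('z')(10, 13), 32)) = Add(-1, Mul(Add(10, Mul(-5, 13)), 32)) = Add(-1, Mul(Add(10, -65), 32)) = Add(-1, Mul(-55, 32)) = Add(-1, -1760) = -1761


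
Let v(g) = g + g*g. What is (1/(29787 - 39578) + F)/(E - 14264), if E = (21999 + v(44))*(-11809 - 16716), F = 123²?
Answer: -148128038/6697193205049 ≈ -2.2118e-5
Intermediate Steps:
v(g) = g + g²
F = 15129
E = -684000975 (E = (21999 + 44*(1 + 44))*(-11809 - 16716) = (21999 + 44*45)*(-28525) = (21999 + 1980)*(-28525) = 23979*(-28525) = -684000975)
(1/(29787 - 39578) + F)/(E - 14264) = (1/(29787 - 39578) + 15129)/(-684000975 - 14264) = (1/(-9791) + 15129)/(-684015239) = (-1/9791 + 15129)*(-1/684015239) = (148128038/9791)*(-1/684015239) = -148128038/6697193205049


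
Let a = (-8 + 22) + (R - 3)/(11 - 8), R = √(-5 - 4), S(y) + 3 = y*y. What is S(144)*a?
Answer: 269529 + 20733*I ≈ 2.6953e+5 + 20733.0*I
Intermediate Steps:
S(y) = -3 + y² (S(y) = -3 + y*y = -3 + y²)
R = 3*I (R = √(-9) = 3*I ≈ 3.0*I)
a = 13 + I (a = (-8 + 22) + (3*I - 3)/(11 - 8) = 14 + (-3 + 3*I)/3 = 14 + (-3 + 3*I)*(⅓) = 14 + (-1 + I) = 13 + I ≈ 13.0 + 1.0*I)
S(144)*a = (-3 + 144²)*(13 + I) = (-3 + 20736)*(13 + I) = 20733*(13 + I) = 269529 + 20733*I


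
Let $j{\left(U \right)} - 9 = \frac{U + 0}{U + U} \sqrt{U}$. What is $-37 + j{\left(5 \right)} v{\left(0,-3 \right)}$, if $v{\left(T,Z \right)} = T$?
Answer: $-37$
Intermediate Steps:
$j{\left(U \right)} = 9 + \frac{\sqrt{U}}{2}$ ($j{\left(U \right)} = 9 + \frac{U + 0}{U + U} \sqrt{U} = 9 + \frac{U}{2 U} \sqrt{U} = 9 + U \frac{1}{2 U} \sqrt{U} = 9 + \frac{\sqrt{U}}{2}$)
$-37 + j{\left(5 \right)} v{\left(0,-3 \right)} = -37 + \left(9 + \frac{\sqrt{5}}{2}\right) 0 = -37 + 0 = -37$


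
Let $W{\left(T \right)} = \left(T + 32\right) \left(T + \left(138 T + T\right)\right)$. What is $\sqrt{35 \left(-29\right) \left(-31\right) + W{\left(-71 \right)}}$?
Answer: $5 \sqrt{16765} \approx 647.4$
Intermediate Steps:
$W{\left(T \right)} = 140 T \left(32 + T\right)$ ($W{\left(T \right)} = \left(32 + T\right) \left(T + 139 T\right) = \left(32 + T\right) 140 T = 140 T \left(32 + T\right)$)
$\sqrt{35 \left(-29\right) \left(-31\right) + W{\left(-71 \right)}} = \sqrt{35 \left(-29\right) \left(-31\right) + 140 \left(-71\right) \left(32 - 71\right)} = \sqrt{\left(-1015\right) \left(-31\right) + 140 \left(-71\right) \left(-39\right)} = \sqrt{31465 + 387660} = \sqrt{419125} = 5 \sqrt{16765}$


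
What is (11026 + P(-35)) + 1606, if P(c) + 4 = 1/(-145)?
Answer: 1831059/145 ≈ 12628.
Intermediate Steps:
P(c) = -581/145 (P(c) = -4 + 1/(-145) = -4 - 1/145 = -581/145)
(11026 + P(-35)) + 1606 = (11026 - 581/145) + 1606 = 1598189/145 + 1606 = 1831059/145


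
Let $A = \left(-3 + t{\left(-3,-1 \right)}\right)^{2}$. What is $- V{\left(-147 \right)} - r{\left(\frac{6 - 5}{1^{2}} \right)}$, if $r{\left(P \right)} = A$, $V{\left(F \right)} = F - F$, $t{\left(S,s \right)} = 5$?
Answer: $-4$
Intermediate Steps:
$V{\left(F \right)} = 0$
$A = 4$ ($A = \left(-3 + 5\right)^{2} = 2^{2} = 4$)
$r{\left(P \right)} = 4$
$- V{\left(-147 \right)} - r{\left(\frac{6 - 5}{1^{2}} \right)} = \left(-1\right) 0 - 4 = 0 - 4 = -4$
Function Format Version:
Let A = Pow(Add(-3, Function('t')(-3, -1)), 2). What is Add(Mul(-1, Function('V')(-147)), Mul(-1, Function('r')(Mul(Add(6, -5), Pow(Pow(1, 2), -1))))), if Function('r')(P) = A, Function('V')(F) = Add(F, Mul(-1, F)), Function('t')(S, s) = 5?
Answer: -4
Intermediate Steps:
Function('V')(F) = 0
A = 4 (A = Pow(Add(-3, 5), 2) = Pow(2, 2) = 4)
Function('r')(P) = 4
Add(Mul(-1, Function('V')(-147)), Mul(-1, Function('r')(Mul(Add(6, -5), Pow(Pow(1, 2), -1))))) = Add(Mul(-1, 0), Mul(-1, 4)) = Add(0, -4) = -4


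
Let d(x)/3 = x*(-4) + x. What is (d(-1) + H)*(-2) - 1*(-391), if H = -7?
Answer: 387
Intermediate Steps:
d(x) = -9*x (d(x) = 3*(x*(-4) + x) = 3*(-4*x + x) = 3*(-3*x) = -9*x)
(d(-1) + H)*(-2) - 1*(-391) = (-9*(-1) - 7)*(-2) - 1*(-391) = (9 - 7)*(-2) + 391 = 2*(-2) + 391 = -4 + 391 = 387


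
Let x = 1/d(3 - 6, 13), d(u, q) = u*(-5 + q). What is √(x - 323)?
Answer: I*√46518/12 ≈ 17.973*I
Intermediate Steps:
x = -1/24 (x = 1/((3 - 6)*(-5 + 13)) = 1/(-3*8) = 1/(-24) = -1/24 ≈ -0.041667)
√(x - 323) = √(-1/24 - 323) = √(-7753/24) = I*√46518/12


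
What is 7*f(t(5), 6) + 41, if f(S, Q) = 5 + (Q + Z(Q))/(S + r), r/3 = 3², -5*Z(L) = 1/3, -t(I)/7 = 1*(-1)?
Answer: 39383/510 ≈ 77.222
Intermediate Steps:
t(I) = 7 (t(I) = -7*(-1) = 7)
Z(L) = -1/15 (Z(L) = -⅕/3 = -⅕*⅓ = -1/15)
r = 27 (r = 3*3² = 3*9 = 27)
f(S, Q) = 5 + (-1/15 + Q)/(27 + S) (f(S, Q) = 5 + (Q - 1/15)/(S + 27) = 5 + (-1/15 + Q)/(27 + S))
7*f(t(5), 6) + 41 = 7*((2024/15 + 6 + 5*7)/(27 + 7)) + 41 = 7*((2024/15 + 6 + 35)/34) + 41 = 7*((1/34)*(2639/15)) + 41 = 7*(2639/510) + 41 = 18473/510 + 41 = 39383/510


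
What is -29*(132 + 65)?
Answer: -5713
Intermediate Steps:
-29*(132 + 65) = -29*197 = -5713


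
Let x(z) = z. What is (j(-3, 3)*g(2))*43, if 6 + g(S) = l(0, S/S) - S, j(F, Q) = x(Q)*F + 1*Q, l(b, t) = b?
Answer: 2064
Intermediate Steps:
j(F, Q) = Q + F*Q (j(F, Q) = Q*F + 1*Q = F*Q + Q = Q + F*Q)
g(S) = -6 - S (g(S) = -6 + (0 - S) = -6 - S)
(j(-3, 3)*g(2))*43 = ((3*(1 - 3))*(-6 - 1*2))*43 = ((3*(-2))*(-6 - 2))*43 = -6*(-8)*43 = 48*43 = 2064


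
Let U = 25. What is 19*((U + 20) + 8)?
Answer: 1007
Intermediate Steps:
19*((U + 20) + 8) = 19*((25 + 20) + 8) = 19*(45 + 8) = 19*53 = 1007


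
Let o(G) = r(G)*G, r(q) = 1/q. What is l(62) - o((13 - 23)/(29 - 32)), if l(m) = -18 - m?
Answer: -81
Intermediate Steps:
r(q) = 1/q
o(G) = 1 (o(G) = G/G = 1)
l(62) - o((13 - 23)/(29 - 32)) = (-18 - 1*62) - 1*1 = (-18 - 62) - 1 = -80 - 1 = -81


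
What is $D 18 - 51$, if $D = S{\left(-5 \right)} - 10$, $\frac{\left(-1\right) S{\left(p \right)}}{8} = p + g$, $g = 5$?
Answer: $-231$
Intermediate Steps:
$S{\left(p \right)} = -40 - 8 p$ ($S{\left(p \right)} = - 8 \left(p + 5\right) = - 8 \left(5 + p\right) = -40 - 8 p$)
$D = -10$ ($D = \left(-40 - -40\right) - 10 = \left(-40 + 40\right) - 10 = 0 - 10 = -10$)
$D 18 - 51 = \left(-10\right) 18 - 51 = -180 - 51 = -231$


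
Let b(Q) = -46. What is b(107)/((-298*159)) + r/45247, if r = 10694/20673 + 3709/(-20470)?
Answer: 147920372314001/151207479763207290 ≈ 0.00097826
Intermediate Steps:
r = 142230023/423176310 (r = 10694*(1/20673) + 3709*(-1/20470) = 10694/20673 - 3709/20470 = 142230023/423176310 ≈ 0.33610)
b(107)/((-298*159)) + r/45247 = -46/((-298*159)) + (142230023/423176310)/45247 = -46/(-47382) + (142230023/423176310)*(1/45247) = -46*(-1/47382) + 142230023/19147458498570 = 23/23691 + 142230023/19147458498570 = 147920372314001/151207479763207290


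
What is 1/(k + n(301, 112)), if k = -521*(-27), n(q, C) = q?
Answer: 1/14368 ≈ 6.9599e-5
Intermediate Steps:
k = 14067
1/(k + n(301, 112)) = 1/(14067 + 301) = 1/14368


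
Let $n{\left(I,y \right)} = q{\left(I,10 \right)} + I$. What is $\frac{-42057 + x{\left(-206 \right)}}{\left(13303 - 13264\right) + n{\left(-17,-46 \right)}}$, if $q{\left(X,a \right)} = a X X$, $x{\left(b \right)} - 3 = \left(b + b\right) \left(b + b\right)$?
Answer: $\frac{63845}{1456} \approx 43.85$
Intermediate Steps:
$x{\left(b \right)} = 3 + 4 b^{2}$ ($x{\left(b \right)} = 3 + \left(b + b\right) \left(b + b\right) = 3 + 2 b 2 b = 3 + 4 b^{2}$)
$q{\left(X,a \right)} = a X^{2}$ ($q{\left(X,a \right)} = X a X = a X^{2}$)
$n{\left(I,y \right)} = I + 10 I^{2}$ ($n{\left(I,y \right)} = 10 I^{2} + I = I + 10 I^{2}$)
$\frac{-42057 + x{\left(-206 \right)}}{\left(13303 - 13264\right) + n{\left(-17,-46 \right)}} = \frac{-42057 + \left(3 + 4 \left(-206\right)^{2}\right)}{\left(13303 - 13264\right) - 17 \left(1 + 10 \left(-17\right)\right)} = \frac{-42057 + \left(3 + 4 \cdot 42436\right)}{\left(13303 - 13264\right) - 17 \left(1 - 170\right)} = \frac{-42057 + \left(3 + 169744\right)}{39 - -2873} = \frac{-42057 + 169747}{39 + 2873} = \frac{127690}{2912} = 127690 \cdot \frac{1}{2912} = \frac{63845}{1456}$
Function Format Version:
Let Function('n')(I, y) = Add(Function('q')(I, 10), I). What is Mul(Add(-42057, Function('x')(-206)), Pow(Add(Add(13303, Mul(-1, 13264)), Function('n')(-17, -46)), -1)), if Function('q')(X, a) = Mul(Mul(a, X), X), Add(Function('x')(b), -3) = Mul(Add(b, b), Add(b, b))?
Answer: Rational(63845, 1456) ≈ 43.850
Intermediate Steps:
Function('x')(b) = Add(3, Mul(4, Pow(b, 2))) (Function('x')(b) = Add(3, Mul(Add(b, b), Add(b, b))) = Add(3, Mul(Mul(2, b), Mul(2, b))) = Add(3, Mul(4, Pow(b, 2))))
Function('q')(X, a) = Mul(a, Pow(X, 2)) (Function('q')(X, a) = Mul(Mul(X, a), X) = Mul(a, Pow(X, 2)))
Function('n')(I, y) = Add(I, Mul(10, Pow(I, 2))) (Function('n')(I, y) = Add(Mul(10, Pow(I, 2)), I) = Add(I, Mul(10, Pow(I, 2))))
Mul(Add(-42057, Function('x')(-206)), Pow(Add(Add(13303, Mul(-1, 13264)), Function('n')(-17, -46)), -1)) = Mul(Add(-42057, Add(3, Mul(4, Pow(-206, 2)))), Pow(Add(Add(13303, Mul(-1, 13264)), Mul(-17, Add(1, Mul(10, -17)))), -1)) = Mul(Add(-42057, Add(3, Mul(4, 42436))), Pow(Add(Add(13303, -13264), Mul(-17, Add(1, -170))), -1)) = Mul(Add(-42057, Add(3, 169744)), Pow(Add(39, Mul(-17, -169)), -1)) = Mul(Add(-42057, 169747), Pow(Add(39, 2873), -1)) = Mul(127690, Pow(2912, -1)) = Mul(127690, Rational(1, 2912)) = Rational(63845, 1456)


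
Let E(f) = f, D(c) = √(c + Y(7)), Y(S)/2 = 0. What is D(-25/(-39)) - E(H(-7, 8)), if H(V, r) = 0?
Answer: 5*√39/39 ≈ 0.80064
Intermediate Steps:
Y(S) = 0 (Y(S) = 2*0 = 0)
D(c) = √c (D(c) = √(c + 0) = √c)
D(-25/(-39)) - E(H(-7, 8)) = √(-25/(-39)) - 1*0 = √(-25*(-1/39)) + 0 = √(25/39) + 0 = 5*√39/39 + 0 = 5*√39/39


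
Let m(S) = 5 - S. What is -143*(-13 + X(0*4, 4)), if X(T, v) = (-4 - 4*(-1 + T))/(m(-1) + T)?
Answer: 1859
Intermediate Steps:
X(T, v) = -4*T/(6 + T) (X(T, v) = (-4 - 4*(-1 + T))/((5 - 1*(-1)) + T) = (-4 + (4 - 4*T))/((5 + 1) + T) = (-4*T)/(6 + T) = -4*T/(6 + T))
-143*(-13 + X(0*4, 4)) = -143*(-13 - 4*0*4/(6 + 0*4)) = -143*(-13 - 4*0/(6 + 0)) = -143*(-13 - 4*0/6) = -143*(-13 - 4*0*⅙) = -143*(-13 + 0) = -143*(-13) = 1859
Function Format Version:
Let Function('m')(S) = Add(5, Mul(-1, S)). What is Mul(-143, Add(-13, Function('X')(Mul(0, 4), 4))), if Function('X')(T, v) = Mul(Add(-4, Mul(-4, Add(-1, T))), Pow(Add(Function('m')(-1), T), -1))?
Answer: 1859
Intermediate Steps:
Function('X')(T, v) = Mul(-4, T, Pow(Add(6, T), -1)) (Function('X')(T, v) = Mul(Add(-4, Mul(-4, Add(-1, T))), Pow(Add(Add(5, Mul(-1, -1)), T), -1)) = Mul(Add(-4, Add(4, Mul(-4, T))), Pow(Add(Add(5, 1), T), -1)) = Mul(Mul(-4, T), Pow(Add(6, T), -1)) = Mul(-4, T, Pow(Add(6, T), -1)))
Mul(-143, Add(-13, Function('X')(Mul(0, 4), 4))) = Mul(-143, Add(-13, Mul(-4, Mul(0, 4), Pow(Add(6, Mul(0, 4)), -1)))) = Mul(-143, Add(-13, Mul(-4, 0, Pow(Add(6, 0), -1)))) = Mul(-143, Add(-13, Mul(-4, 0, Pow(6, -1)))) = Mul(-143, Add(-13, Mul(-4, 0, Rational(1, 6)))) = Mul(-143, Add(-13, 0)) = Mul(-143, -13) = 1859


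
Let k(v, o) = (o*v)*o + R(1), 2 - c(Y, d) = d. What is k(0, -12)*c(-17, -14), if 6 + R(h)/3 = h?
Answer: -240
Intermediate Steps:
c(Y, d) = 2 - d
R(h) = -18 + 3*h
k(v, o) = -15 + v*o**2 (k(v, o) = (o*v)*o + (-18 + 3*1) = v*o**2 + (-18 + 3) = v*o**2 - 15 = -15 + v*o**2)
k(0, -12)*c(-17, -14) = (-15 + 0*(-12)**2)*(2 - 1*(-14)) = (-15 + 0*144)*(2 + 14) = (-15 + 0)*16 = -15*16 = -240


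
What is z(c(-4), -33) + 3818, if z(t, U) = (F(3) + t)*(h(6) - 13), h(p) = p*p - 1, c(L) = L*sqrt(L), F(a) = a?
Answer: 3884 - 176*I ≈ 3884.0 - 176.0*I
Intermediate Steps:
c(L) = L**(3/2)
h(p) = -1 + p**2 (h(p) = p**2 - 1 = -1 + p**2)
z(t, U) = 66 + 22*t (z(t, U) = (3 + t)*((-1 + 6**2) - 13) = (3 + t)*((-1 + 36) - 13) = (3 + t)*(35 - 13) = (3 + t)*22 = 66 + 22*t)
z(c(-4), -33) + 3818 = (66 + 22*(-4)**(3/2)) + 3818 = (66 + 22*(-8*I)) + 3818 = (66 - 176*I) + 3818 = 3884 - 176*I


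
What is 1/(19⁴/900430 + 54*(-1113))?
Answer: -900430/54117513539 ≈ -1.6638e-5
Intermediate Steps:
1/(19⁴/900430 + 54*(-1113)) = 1/(130321*(1/900430) - 60102) = 1/(130321/900430 - 60102) = 1/(-54117513539/900430) = -900430/54117513539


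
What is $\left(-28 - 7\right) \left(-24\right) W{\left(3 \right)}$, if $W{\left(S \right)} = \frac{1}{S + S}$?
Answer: $140$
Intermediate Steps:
$W{\left(S \right)} = \frac{1}{2 S}$
$\left(-28 - 7\right) \left(-24\right) W{\left(3 \right)} = \left(-28 - 7\right) \left(-24\right) \frac{1}{2 \cdot 3} = \left(-35\right) \left(-24\right) \frac{1}{2} \cdot \frac{1}{3} = 840 \cdot \frac{1}{6} = 140$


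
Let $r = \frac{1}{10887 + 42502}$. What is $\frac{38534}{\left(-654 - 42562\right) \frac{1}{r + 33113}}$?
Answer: $- \frac{17030775240393}{576814756} \approx -29526.0$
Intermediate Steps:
$r = \frac{1}{53389} \approx 1.873 \cdot 10^{-5}$
$\frac{38534}{\left(-654 - 42562\right) \frac{1}{r + 33113}} = \frac{38534}{\left(-654 - 42562\right) \frac{1}{\frac{1}{53389} + 33113}} = \frac{38534}{\left(-43216\right) \frac{1}{\frac{1767869958}{53389}}} = \frac{38534}{\left(-43216\right) \frac{53389}{1767869958}} = \frac{38534}{- \frac{1153629512}{883934979}} = 38534 \left(- \frac{883934979}{1153629512}\right) = - \frac{17030775240393}{576814756}$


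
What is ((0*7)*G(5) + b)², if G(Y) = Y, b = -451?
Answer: 203401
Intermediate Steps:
((0*7)*G(5) + b)² = ((0*7)*5 - 451)² = (0*5 - 451)² = (0 - 451)² = (-451)² = 203401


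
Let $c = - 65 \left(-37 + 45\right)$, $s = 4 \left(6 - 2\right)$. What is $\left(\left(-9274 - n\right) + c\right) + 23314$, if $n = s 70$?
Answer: $12400$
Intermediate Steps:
$s = 16$ ($s = 4 \cdot 4 = 16$)
$c = -520$ ($c = \left(-65\right) 8 = -520$)
$n = 1120$ ($n = 16 \cdot 70 = 1120$)
$\left(\left(-9274 - n\right) + c\right) + 23314 = \left(\left(-9274 - 1120\right) - 520\right) + 23314 = \left(-10394 - 520\right) + 23314 = -10914 + 23314 = 12400$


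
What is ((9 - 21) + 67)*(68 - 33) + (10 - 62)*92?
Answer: -2859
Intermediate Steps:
((9 - 21) + 67)*(68 - 33) + (10 - 62)*92 = (-12 + 67)*35 - 52*92 = 55*35 - 4784 = 1925 - 4784 = -2859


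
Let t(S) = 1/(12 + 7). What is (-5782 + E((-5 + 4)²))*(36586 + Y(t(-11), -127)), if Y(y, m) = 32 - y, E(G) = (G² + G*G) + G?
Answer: -4020687239/19 ≈ -2.1162e+8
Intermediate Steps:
t(S) = 1/19
E(G) = G + 2*G² (E(G) = (G² + G²) + G = 2*G² + G = G + 2*G²)
(-5782 + E((-5 + 4)²))*(36586 + Y(t(-11), -127)) = (-5782 + (-5 + 4)²*(1 + 2*(-5 + 4)²))*(36586 + (32 - 1*1/19)) = (-5782 + (-1)²*(1 + 2*(-1)²))*(36586 + (32 - 1/19)) = (-5782 + 1*(1 + 2*1))*(36586 + 607/19) = (-5782 + 1*(1 + 2))*(695741/19) = (-5782 + 1*3)*(695741/19) = (-5782 + 3)*(695741/19) = -5779*695741/19 = -4020687239/19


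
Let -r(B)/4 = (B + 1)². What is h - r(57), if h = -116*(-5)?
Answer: 14036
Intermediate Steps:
r(B) = -4*(1 + B)² (r(B) = -4*(B + 1)² = -4*(1 + B)²)
h = 580
h - r(57) = 580 - (-4)*(1 + 57)² = 580 - (-4)*58² = 580 - (-4)*3364 = 580 - 1*(-13456) = 580 + 13456 = 14036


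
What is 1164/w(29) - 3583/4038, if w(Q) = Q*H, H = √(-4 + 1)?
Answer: -3583/4038 - 388*I*√3/29 ≈ -0.88732 - 23.174*I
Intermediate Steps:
H = I*√3 (H = √(-3) = I*√3 ≈ 1.732*I)
w(Q) = I*Q*√3 (w(Q) = Q*(I*√3) = I*Q*√3)
1164/w(29) - 3583/4038 = 1164/((I*29*√3)) - 3583/4038 = 1164/((29*I*√3)) - 3583*1/4038 = 1164*(-I*√3/87) - 3583/4038 = -388*I*√3/29 - 3583/4038 = -3583/4038 - 388*I*√3/29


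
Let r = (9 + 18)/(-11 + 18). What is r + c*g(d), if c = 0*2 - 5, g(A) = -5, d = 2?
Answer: 202/7 ≈ 28.857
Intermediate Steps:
r = 27/7 ≈ 3.8571
c = -5 (c = 0 - 5 = -5)
r + c*g(d) = 27/7 - 5*(-5) = 27/7 + 25 = 202/7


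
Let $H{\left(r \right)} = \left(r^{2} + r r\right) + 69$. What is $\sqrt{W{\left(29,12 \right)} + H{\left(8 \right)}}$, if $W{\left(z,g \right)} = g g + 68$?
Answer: $\sqrt{409} \approx 20.224$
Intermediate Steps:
$W{\left(z,g \right)} = 68 + g^{2}$ ($W{\left(z,g \right)} = g^{2} + 68 = 68 + g^{2}$)
$H{\left(r \right)} = 69 + 2 r^{2}$ ($H{\left(r \right)} = \left(r^{2} + r^{2}\right) + 69 = 2 r^{2} + 69 = 69 + 2 r^{2}$)
$\sqrt{W{\left(29,12 \right)} + H{\left(8 \right)}} = \sqrt{\left(68 + 12^{2}\right) + \left(69 + 2 \cdot 8^{2}\right)} = \sqrt{\left(68 + 144\right) + \left(69 + 2 \cdot 64\right)} = \sqrt{212 + \left(69 + 128\right)} = \sqrt{212 + 197} = \sqrt{409}$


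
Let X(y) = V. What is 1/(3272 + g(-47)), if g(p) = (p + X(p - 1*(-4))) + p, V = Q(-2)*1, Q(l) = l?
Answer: 1/3176 ≈ 0.00031486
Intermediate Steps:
V = -2 (V = -2*1 = -2)
X(y) = -2
g(p) = -2 + 2*p (g(p) = (p - 2) + p = (-2 + p) + p = -2 + 2*p)
1/(3272 + g(-47)) = 1/(3272 + (-2 + 2*(-47))) = 1/(3272 + (-2 - 94)) = 1/(3272 - 96) = 1/3176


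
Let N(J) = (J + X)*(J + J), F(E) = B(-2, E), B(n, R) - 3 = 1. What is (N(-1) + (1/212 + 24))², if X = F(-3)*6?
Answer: 21743569/44944 ≈ 483.79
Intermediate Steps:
B(n, R) = 4 (B(n, R) = 3 + 1 = 4)
F(E) = 4
X = 24 (X = 4*6 = 24)
N(J) = 2*J*(24 + J) (N(J) = (J + 24)*(J + J) = (24 + J)*(2*J) = 2*J*(24 + J))
(N(-1) + (1/212 + 24))² = (2*(-1)*(24 - 1) + (1/212 + 24))² = (2*(-1)*23 + (1/212 + 24))² = (-46 + 5089/212)² = (-4663/212)² = 21743569/44944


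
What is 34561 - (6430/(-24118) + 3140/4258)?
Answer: 887293581876/25673611 ≈ 34561.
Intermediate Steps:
34561 - (6430/(-24118) + 3140/4258) = 34561 - (6430*(-1/24118) + 3140*(1/4258)) = 34561 - (-3215/12059 + 1570/2129) = 34561 - 1*12087895/25673611 = 34561 - 12087895/25673611 = 887293581876/25673611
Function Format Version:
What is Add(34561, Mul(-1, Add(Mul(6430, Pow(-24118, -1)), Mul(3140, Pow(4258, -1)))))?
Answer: Rational(887293581876, 25673611) ≈ 34561.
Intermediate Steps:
Add(34561, Mul(-1, Add(Mul(6430, Pow(-24118, -1)), Mul(3140, Pow(4258, -1))))) = Add(34561, Mul(-1, Add(Mul(6430, Rational(-1, 24118)), Mul(3140, Rational(1, 4258))))) = Add(34561, Mul(-1, Add(Rational(-3215, 12059), Rational(1570, 2129)))) = Add(34561, Mul(-1, Rational(12087895, 25673611))) = Add(34561, Rational(-12087895, 25673611)) = Rational(887293581876, 25673611)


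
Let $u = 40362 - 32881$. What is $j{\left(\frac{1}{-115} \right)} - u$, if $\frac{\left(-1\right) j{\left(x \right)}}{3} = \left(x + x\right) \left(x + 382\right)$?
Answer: $- \frac{98672651}{13225} \approx -7461.1$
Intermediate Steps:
$j{\left(x \right)} = - 6 x \left(382 + x\right)$ ($j{\left(x \right)} = - 3 \left(x + x\right) \left(x + 382\right) = - 3 \cdot 2 x \left(382 + x\right) = - 6 x \left(382 + x\right)$)
$u = 7481$ ($u = 40362 - 32881 = 7481$)
$j{\left(\frac{1}{-115} \right)} - u = - \frac{6 \left(382 + \frac{1}{-115}\right)}{-115} - 7481 = \left(-6\right) \left(- \frac{1}{115}\right) \left(382 - \frac{1}{115}\right) - 7481 = \left(-6\right) \left(- \frac{1}{115}\right) \frac{43929}{115} - 7481 = \frac{263574}{13225} - 7481 = - \frac{98672651}{13225}$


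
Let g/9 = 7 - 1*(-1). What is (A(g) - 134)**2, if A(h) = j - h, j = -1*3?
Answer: 43681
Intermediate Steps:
g = 72 (g = 9*(7 - 1*(-1)) = 9*(7 + 1) = 9*8 = 72)
j = -3
A(h) = -3 - h
(A(g) - 134)**2 = ((-3 - 1*72) - 134)**2 = ((-3 - 72) - 134)**2 = (-75 - 134)**2 = (-209)**2 = 43681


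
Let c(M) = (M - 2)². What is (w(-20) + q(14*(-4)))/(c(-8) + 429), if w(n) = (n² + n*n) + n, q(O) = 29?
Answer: 809/529 ≈ 1.5293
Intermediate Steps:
w(n) = n + 2*n² (w(n) = (n² + n²) + n = 2*n² + n = n + 2*n²)
c(M) = (-2 + M)²
(w(-20) + q(14*(-4)))/(c(-8) + 429) = (-20*(1 + 2*(-20)) + 29)/((-2 - 8)² + 429) = (-20*(1 - 40) + 29)/((-10)² + 429) = (-20*(-39) + 29)/(100 + 429) = (780 + 29)/529 = 809*(1/529) = 809/529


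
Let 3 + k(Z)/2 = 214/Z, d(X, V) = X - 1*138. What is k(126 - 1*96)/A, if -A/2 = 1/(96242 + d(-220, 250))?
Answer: -5944808/15 ≈ -3.9632e+5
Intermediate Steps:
d(X, V) = -138 + X (d(X, V) = X - 138 = -138 + X)
A = -1/47942 (A = -2/(96242 + (-138 - 220)) = -2/(96242 - 358) = -2/95884 = -2*1/95884 = -1/47942 ≈ -2.0859e-5)
k(Z) = -6 + 428/Z (k(Z) = -6 + 2*(214/Z) = -6 + 428/Z)
k(126 - 1*96)/A = (-6 + 428/(126 - 1*96))/(-1/47942) = (-6 + 428/(126 - 96))*(-47942) = (-6 + 428/30)*(-47942) = (-6 + 428*(1/30))*(-47942) = (-6 + 214/15)*(-47942) = (124/15)*(-47942) = -5944808/15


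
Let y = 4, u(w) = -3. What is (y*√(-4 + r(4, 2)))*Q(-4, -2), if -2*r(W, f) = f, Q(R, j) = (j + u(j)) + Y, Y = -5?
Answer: -40*I*√5 ≈ -89.443*I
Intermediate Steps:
Q(R, j) = -8 + j (Q(R, j) = (j - 3) - 5 = (-3 + j) - 5 = -8 + j)
r(W, f) = -f/2
(y*√(-4 + r(4, 2)))*Q(-4, -2) = (4*√(-4 - ½*2))*(-8 - 2) = (4*√(-4 - 1))*(-10) = (4*√(-5))*(-10) = (4*(I*√5))*(-10) = (4*I*√5)*(-10) = -40*I*√5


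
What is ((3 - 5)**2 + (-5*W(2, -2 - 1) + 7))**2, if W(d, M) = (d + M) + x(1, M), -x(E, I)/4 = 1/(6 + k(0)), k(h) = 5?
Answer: 38416/121 ≈ 317.49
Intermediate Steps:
x(E, I) = -4/11 (x(E, I) = -4/(6 + 5) = -4/11)
W(d, M) = -4/11 + M + d (W(d, M) = (d + M) - 4/11 = (M + d) - 4/11 = -4/11 + M + d)
((3 - 5)**2 + (-5*W(2, -2 - 1) + 7))**2 = ((3 - 5)**2 + (-5*(-4/11 + (-2 - 1) + 2) + 7))**2 = ((-2)**2 + (-5*(-4/11 - 3 + 2) + 7))**2 = (4 + (-5*(-15/11) + 7))**2 = (4 + (75/11 + 7))**2 = (4 + 152/11)**2 = (196/11)**2 = 38416/121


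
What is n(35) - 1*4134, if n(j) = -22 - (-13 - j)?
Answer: -4108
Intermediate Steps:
n(j) = -9 + j (n(j) = -22 + (13 + j) = -9 + j)
n(35) - 1*4134 = (-9 + 35) - 1*4134 = 26 - 4134 = -4108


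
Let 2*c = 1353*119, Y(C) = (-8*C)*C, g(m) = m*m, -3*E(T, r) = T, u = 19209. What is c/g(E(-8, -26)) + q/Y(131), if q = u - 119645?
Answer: 24868977119/2196608 ≈ 11322.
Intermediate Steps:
E(T, r) = -T/3
g(m) = m²
Y(C) = -8*C²
c = 161007/2 (c = (1353*119)/2 = (½)*161007 = 161007/2 ≈ 80504.)
q = -100436 (q = 19209 - 119645 = -100436)
c/g(E(-8, -26)) + q/Y(131) = 161007/(2*((-⅓*(-8))²)) - 100436/((-8*131²)) = 161007/(2*((8/3)²)) - 100436/((-8*17161)) = 161007/(2*(64/9)) - 100436/(-137288) = (161007/2)*(9/64) - 100436*(-1/137288) = 1449063/128 + 25109/34322 = 24868977119/2196608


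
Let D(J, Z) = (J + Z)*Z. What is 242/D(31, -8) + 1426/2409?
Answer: -160297/221628 ≈ -0.72327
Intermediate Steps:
D(J, Z) = Z*(J + Z)
242/D(31, -8) + 1426/2409 = 242/((-8*(31 - 8))) + 1426/2409 = 242/((-8*23)) + 1426*(1/2409) = 242/(-184) + 1426/2409 = 242*(-1/184) + 1426/2409 = -121/92 + 1426/2409 = -160297/221628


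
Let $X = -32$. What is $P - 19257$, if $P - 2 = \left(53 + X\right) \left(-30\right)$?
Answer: $-19885$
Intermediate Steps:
$P = -628$ ($P = 2 + \left(53 - 32\right) \left(-30\right) = 2 + 21 \left(-30\right) = 2 - 630 = -628$)
$P - 19257 = -628 - 19257 = -19885$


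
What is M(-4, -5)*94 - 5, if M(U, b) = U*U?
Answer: 1499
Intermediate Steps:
M(U, b) = U²
M(-4, -5)*94 - 5 = (-4)²*94 - 5 = 16*94 - 5 = 1504 - 5 = 1499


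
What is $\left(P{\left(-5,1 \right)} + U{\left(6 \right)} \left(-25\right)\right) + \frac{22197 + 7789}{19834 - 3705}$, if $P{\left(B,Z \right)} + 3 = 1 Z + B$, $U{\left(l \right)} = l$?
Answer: $- \frac{2502267}{16129} \approx -155.14$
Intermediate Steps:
$P{\left(B,Z \right)} = -3 + B + Z$ ($P{\left(B,Z \right)} = -3 + \left(1 Z + B\right) = -3 + \left(Z + B\right) = -3 + \left(B + Z\right) = -3 + B + Z$)
$\left(P{\left(-5,1 \right)} + U{\left(6 \right)} \left(-25\right)\right) + \frac{22197 + 7789}{19834 - 3705} = \left(\left(-3 - 5 + 1\right) + 6 \left(-25\right)\right) + \frac{22197 + 7789}{19834 - 3705} = \left(-7 - 150\right) + \frac{29986}{16129} = -157 + 29986 \cdot \frac{1}{16129} = -157 + \frac{29986}{16129} = - \frac{2502267}{16129}$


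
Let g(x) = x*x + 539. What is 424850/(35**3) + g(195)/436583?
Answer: 1069346966/106962835 ≈ 9.9974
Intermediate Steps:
g(x) = 539 + x**2 (g(x) = x**2 + 539 = 539 + x**2)
424850/(35**3) + g(195)/436583 = 424850/(35**3) + (539 + 195**2)/436583 = 424850/42875 + (539 + 38025)*(1/436583) = 424850*(1/42875) + 38564*(1/436583) = 16994/1715 + 38564/436583 = 1069346966/106962835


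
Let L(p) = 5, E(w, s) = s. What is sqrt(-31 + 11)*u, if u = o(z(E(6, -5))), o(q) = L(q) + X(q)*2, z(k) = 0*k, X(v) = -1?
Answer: 6*I*sqrt(5) ≈ 13.416*I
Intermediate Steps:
z(k) = 0
o(q) = 3 (o(q) = 5 - 1*2 = 5 - 2 = 3)
u = 3
sqrt(-31 + 11)*u = sqrt(-31 + 11)*3 = sqrt(-20)*3 = (2*I*sqrt(5))*3 = 6*I*sqrt(5)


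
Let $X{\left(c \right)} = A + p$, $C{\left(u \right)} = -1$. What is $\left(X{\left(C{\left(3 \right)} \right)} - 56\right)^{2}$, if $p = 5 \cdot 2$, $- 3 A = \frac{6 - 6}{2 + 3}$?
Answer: $2116$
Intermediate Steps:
$A = 0$ ($A = - \frac{\left(6 - 6\right) \frac{1}{2 + 3}}{3} = - \frac{0 \cdot \frac{1}{5}}{3} = \left(- \frac{1}{3}\right) 0 = 0$)
$p = 10$
$X{\left(c \right)} = 10$ ($X{\left(c \right)} = 0 + 10 = 10$)
$\left(X{\left(C{\left(3 \right)} \right)} - 56\right)^{2} = \left(10 - 56\right)^{2} = \left(-46\right)^{2} = 2116$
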